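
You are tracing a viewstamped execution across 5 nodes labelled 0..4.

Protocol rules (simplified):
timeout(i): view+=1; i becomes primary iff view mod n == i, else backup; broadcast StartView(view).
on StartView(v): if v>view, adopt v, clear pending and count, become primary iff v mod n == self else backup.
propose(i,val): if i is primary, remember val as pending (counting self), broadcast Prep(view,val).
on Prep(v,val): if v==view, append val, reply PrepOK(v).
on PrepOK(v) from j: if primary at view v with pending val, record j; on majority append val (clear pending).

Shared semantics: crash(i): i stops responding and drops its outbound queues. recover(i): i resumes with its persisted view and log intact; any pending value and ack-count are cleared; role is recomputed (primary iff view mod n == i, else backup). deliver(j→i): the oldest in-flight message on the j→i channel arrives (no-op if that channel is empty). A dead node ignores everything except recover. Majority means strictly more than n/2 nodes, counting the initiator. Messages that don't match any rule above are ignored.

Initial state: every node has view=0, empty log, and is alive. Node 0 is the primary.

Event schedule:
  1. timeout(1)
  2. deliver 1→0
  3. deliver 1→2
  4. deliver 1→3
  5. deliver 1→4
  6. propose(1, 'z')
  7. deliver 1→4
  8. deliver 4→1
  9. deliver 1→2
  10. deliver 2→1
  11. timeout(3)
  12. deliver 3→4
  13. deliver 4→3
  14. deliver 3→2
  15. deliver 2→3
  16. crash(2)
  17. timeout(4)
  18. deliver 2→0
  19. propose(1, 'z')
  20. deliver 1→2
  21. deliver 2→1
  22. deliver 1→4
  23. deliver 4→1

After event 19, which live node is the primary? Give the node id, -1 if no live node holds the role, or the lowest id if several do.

after 1 — timeout(1): n1:prim/v1/[-]
after 2 — deliver 1→0: n0:back/v1/[-]
after 3 — deliver 1→2: n2:back/v1/[-]
after 4 — deliver 1→3: n3:back/v1/[-]
after 5 — deliver 1→4: n4:back/v1/[-]
after 6 — propose(1,'z'): ·
after 7 — deliver 1→4: n4:back/v1/[z]
after 8 — deliver 4→1: ·
after 9 — deliver 1→2: n2:back/v1/[z]
after 10 — deliver 2→1: n1:prim/v1/[z]
after 11 — timeout(3): n3:back/v2/[-]
after 12 — deliver 3→4: n4:back/v2/[z]
after 13 — deliver 4→3: ·
after 14 — deliver 3→2: n2:prim/v2/[z]
after 15 — deliver 2→3: ·
after 16 — crash(2): n2:✗prim/v2/[z]
after 17 — timeout(4): n4:back/v3/[z]
after 18 — deliver 2→0: ·
after 19 — propose(1,'z'): ·

1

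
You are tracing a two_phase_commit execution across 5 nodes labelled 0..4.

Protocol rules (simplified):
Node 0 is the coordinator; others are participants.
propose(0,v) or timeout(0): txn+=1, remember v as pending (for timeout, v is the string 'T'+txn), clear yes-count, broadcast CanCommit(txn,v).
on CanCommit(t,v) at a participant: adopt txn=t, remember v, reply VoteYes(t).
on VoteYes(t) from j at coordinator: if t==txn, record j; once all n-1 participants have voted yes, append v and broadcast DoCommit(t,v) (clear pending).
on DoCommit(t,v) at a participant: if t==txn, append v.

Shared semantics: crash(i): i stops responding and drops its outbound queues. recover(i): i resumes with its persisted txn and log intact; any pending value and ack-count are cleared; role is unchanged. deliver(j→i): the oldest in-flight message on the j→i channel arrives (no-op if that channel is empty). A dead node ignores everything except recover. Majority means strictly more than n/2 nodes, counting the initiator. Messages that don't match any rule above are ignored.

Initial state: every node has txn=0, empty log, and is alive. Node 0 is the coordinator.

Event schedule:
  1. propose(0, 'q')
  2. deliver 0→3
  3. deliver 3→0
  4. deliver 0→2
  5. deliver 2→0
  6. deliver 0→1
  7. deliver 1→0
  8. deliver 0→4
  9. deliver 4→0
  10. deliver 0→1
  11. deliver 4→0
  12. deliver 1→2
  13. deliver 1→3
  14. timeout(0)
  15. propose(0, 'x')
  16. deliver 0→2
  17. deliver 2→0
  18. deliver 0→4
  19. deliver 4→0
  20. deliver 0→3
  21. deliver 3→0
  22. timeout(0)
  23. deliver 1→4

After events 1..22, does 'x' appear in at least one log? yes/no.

[1] propose(0,'q') → N0(coor t1 [-])
[2] deliver 0→3 → N3(part t1 [-])
[3] deliver 3→0 → ∅
[4] deliver 0→2 → N2(part t1 [-])
[5] deliver 2→0 → ∅
[6] deliver 0→1 → N1(part t1 [-])
[7] deliver 1→0 → ∅
[8] deliver 0→4 → N4(part t1 [-])
[9] deliver 4→0 → N0(coor t1 [q])
[10] deliver 0→1 → N1(part t1 [q])
[11] deliver 4→0 → ∅
[12] deliver 1→2 → ∅
[13] deliver 1→3 → ∅
[14] timeout(0) → N0(coor t2 [q])
[15] propose(0,'x') → N0(coor t3 [q])
[16] deliver 0→2 → N2(part t1 [q])
[17] deliver 2→0 → ∅
[18] deliver 0→4 → N4(part t1 [q])
[19] deliver 4→0 → ∅
[20] deliver 0→3 → N3(part t1 [q])
[21] deliver 3→0 → ∅
[22] timeout(0) → N0(coor t4 [q])

no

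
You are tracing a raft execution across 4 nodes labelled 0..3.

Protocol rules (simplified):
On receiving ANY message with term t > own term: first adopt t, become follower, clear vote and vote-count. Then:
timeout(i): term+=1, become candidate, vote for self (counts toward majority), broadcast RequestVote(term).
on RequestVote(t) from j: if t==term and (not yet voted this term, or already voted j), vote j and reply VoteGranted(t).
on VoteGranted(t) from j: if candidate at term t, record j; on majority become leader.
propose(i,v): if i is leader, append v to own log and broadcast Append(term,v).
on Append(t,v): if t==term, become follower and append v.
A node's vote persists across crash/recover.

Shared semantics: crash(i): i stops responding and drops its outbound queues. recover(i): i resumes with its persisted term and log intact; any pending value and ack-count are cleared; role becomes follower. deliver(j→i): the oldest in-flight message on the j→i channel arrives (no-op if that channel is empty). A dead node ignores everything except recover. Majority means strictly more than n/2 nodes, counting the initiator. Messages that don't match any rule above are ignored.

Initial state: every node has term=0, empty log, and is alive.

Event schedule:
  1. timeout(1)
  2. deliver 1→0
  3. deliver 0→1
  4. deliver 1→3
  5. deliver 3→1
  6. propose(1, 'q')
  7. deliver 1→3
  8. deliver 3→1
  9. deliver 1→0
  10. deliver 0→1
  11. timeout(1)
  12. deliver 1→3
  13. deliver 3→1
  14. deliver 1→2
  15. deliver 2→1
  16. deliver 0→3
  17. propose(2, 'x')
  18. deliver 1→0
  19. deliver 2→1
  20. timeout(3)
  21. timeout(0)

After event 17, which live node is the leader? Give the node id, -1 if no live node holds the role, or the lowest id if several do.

e1 timeout(1): 1[cand,t=1,-]
e2 deliver 1→0: 0[foll,t=1,-]
e3 deliver 0→1: ·
e4 deliver 1→3: 3[foll,t=1,-]
e5 deliver 3→1: 1[lead,t=1,-]
e6 propose(1,'q'): 1[lead,t=1,q]
e7 deliver 1→3: 3[foll,t=1,q]
e8 deliver 3→1: ·
e9 deliver 1→0: 0[foll,t=1,q]
e10 deliver 0→1: ·
e11 timeout(1): 1[cand,t=2,q]
e12 deliver 1→3: 3[foll,t=2,q]
e13 deliver 3→1: ·
e14 deliver 1→2: 2[foll,t=1,-]
e15 deliver 2→1: ·
e16 deliver 0→3: ·
e17 propose(2,'x'): ·

-1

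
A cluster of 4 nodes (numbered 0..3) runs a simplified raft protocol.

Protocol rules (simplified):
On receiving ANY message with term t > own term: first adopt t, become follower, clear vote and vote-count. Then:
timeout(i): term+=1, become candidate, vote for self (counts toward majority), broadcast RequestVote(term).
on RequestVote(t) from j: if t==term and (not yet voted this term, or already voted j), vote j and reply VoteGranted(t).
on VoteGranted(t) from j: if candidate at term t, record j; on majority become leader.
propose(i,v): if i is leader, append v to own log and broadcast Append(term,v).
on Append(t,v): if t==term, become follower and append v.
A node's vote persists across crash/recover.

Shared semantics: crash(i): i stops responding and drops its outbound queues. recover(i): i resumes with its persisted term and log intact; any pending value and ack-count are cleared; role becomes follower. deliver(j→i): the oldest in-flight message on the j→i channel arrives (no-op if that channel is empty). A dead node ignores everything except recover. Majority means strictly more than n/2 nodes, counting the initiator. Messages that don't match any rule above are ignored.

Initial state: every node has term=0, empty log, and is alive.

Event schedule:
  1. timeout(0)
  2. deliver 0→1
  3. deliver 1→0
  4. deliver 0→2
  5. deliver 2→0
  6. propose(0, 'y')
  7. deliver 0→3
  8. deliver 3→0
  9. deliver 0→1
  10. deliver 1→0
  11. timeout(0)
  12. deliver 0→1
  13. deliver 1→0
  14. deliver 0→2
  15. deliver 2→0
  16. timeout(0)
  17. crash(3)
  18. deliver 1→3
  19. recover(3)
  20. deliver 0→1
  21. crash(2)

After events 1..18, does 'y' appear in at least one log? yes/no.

step 1 timeout(0): 0={cand,t=1,log=-}
step 2 deliver 0→1: 1={foll,t=1,log=-}
step 3 deliver 1→0: —
step 4 deliver 0→2: 2={foll,t=1,log=-}
step 5 deliver 2→0: 0={lead,t=1,log=-}
step 6 propose(0,'y'): 0={lead,t=1,log=y}
step 7 deliver 0→3: 3={foll,t=1,log=-}
step 8 deliver 3→0: —
step 9 deliver 0→1: 1={foll,t=1,log=y}
step 10 deliver 1→0: —
step 11 timeout(0): 0={cand,t=2,log=y}
step 12 deliver 0→1: 1={foll,t=2,log=y}
step 13 deliver 1→0: —
step 14 deliver 0→2: 2={foll,t=1,log=y}
step 15 deliver 2→0: —
step 16 timeout(0): 0={cand,t=3,log=y}
step 17 crash(3): 3={✗foll,t=1,log=-}
step 18 deliver 1→3: —

yes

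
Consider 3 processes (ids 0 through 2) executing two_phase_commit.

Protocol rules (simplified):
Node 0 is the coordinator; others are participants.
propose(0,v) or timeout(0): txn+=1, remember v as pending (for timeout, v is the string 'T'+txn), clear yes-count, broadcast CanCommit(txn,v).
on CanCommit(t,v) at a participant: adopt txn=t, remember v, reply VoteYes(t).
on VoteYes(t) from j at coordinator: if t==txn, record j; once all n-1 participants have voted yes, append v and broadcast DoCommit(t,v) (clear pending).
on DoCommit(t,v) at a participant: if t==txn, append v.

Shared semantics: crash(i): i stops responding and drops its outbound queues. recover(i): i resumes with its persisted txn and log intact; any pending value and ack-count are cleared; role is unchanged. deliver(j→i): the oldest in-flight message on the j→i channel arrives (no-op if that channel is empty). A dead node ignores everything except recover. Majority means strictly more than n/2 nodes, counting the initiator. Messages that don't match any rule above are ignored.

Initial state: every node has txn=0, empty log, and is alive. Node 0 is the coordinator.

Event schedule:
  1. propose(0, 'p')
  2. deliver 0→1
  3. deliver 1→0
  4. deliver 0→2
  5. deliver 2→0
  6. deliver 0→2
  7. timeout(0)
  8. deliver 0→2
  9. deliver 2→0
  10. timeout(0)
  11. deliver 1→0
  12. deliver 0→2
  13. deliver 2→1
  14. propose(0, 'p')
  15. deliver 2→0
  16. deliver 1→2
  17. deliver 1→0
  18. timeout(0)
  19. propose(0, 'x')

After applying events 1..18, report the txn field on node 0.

e1 propose(0,'p'): 0[coor,t=1,-]
e2 deliver 0→1: 1[part,t=1,-]
e3 deliver 1→0: ·
e4 deliver 0→2: 2[part,t=1,-]
e5 deliver 2→0: 0[coor,t=1,p]
e6 deliver 0→2: 2[part,t=1,p]
e7 timeout(0): 0[coor,t=2,p]
e8 deliver 0→2: 2[part,t=2,p]
e9 deliver 2→0: ·
e10 timeout(0): 0[coor,t=3,p]
e11 deliver 1→0: ·
e12 deliver 0→2: 2[part,t=3,p]
e13 deliver 2→1: ·
e14 propose(0,'p'): 0[coor,t=4,p]
e15 deliver 2→0: ·
e16 deliver 1→2: ·
e17 deliver 1→0: ·
e18 timeout(0): 0[coor,t=5,p]

5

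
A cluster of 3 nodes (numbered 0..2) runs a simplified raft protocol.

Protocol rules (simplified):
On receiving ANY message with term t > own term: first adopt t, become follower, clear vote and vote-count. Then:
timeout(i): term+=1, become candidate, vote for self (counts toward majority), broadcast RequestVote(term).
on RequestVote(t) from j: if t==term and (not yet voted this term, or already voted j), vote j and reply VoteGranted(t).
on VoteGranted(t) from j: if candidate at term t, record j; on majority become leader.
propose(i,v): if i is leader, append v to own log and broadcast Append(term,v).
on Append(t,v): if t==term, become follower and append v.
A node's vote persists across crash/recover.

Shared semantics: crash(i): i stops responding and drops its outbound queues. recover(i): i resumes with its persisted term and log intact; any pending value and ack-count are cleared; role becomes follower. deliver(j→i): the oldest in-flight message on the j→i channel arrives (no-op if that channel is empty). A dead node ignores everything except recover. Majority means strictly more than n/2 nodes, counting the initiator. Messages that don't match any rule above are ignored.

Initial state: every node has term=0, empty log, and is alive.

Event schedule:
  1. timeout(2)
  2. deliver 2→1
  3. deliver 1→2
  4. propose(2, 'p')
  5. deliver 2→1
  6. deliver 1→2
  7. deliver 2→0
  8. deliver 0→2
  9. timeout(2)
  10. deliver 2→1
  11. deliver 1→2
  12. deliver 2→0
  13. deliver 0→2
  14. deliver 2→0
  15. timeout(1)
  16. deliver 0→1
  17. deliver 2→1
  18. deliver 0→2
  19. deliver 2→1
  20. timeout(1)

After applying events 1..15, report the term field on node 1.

e1 timeout(2): 2[cand,t=1,-]
e2 deliver 2→1: 1[foll,t=1,-]
e3 deliver 1→2: 2[lead,t=1,-]
e4 propose(2,'p'): 2[lead,t=1,p]
e5 deliver 2→1: 1[foll,t=1,p]
e6 deliver 1→2: ·
e7 deliver 2→0: 0[foll,t=1,-]
e8 deliver 0→2: ·
e9 timeout(2): 2[cand,t=2,p]
e10 deliver 2→1: 1[foll,t=2,p]
e11 deliver 1→2: 2[lead,t=2,p]
e12 deliver 2→0: 0[foll,t=1,p]
e13 deliver 0→2: ·
e14 deliver 2→0: 0[foll,t=2,p]
e15 timeout(1): 1[cand,t=3,p]

3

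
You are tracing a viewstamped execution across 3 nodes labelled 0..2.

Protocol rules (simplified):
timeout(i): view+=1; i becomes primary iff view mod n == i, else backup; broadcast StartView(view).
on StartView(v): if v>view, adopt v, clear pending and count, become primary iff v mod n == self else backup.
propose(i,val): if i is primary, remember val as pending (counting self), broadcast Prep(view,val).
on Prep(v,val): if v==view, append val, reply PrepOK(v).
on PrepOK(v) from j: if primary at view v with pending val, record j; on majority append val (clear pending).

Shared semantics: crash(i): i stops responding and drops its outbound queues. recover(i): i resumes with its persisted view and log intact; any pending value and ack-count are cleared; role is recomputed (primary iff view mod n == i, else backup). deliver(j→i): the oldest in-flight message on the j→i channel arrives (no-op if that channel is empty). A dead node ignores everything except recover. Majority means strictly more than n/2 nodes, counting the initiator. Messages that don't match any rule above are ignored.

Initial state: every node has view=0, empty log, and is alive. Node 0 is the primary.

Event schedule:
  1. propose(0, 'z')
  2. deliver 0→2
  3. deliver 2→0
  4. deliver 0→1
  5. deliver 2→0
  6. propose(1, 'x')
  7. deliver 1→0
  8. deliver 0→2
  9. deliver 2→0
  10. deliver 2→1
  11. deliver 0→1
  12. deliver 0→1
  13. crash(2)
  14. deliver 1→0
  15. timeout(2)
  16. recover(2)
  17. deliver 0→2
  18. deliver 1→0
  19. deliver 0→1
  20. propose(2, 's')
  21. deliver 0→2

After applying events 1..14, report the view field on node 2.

0

[1] propose(0,'z') → ∅
[2] deliver 0→2 → N2(back v0 [z])
[3] deliver 2→0 → N0(prim v0 [z])
[4] deliver 0→1 → N1(back v0 [z])
[5] deliver 2→0 → ∅
[6] propose(1,'x') → ∅
[7] deliver 1→0 → ∅
[8] deliver 0→2 → ∅
[9] deliver 2→0 → ∅
[10] deliver 2→1 → ∅
[11] deliver 0→1 → ∅
[12] deliver 0→1 → ∅
[13] crash(2) → N2(✗back v0 [z])
[14] deliver 1→0 → ∅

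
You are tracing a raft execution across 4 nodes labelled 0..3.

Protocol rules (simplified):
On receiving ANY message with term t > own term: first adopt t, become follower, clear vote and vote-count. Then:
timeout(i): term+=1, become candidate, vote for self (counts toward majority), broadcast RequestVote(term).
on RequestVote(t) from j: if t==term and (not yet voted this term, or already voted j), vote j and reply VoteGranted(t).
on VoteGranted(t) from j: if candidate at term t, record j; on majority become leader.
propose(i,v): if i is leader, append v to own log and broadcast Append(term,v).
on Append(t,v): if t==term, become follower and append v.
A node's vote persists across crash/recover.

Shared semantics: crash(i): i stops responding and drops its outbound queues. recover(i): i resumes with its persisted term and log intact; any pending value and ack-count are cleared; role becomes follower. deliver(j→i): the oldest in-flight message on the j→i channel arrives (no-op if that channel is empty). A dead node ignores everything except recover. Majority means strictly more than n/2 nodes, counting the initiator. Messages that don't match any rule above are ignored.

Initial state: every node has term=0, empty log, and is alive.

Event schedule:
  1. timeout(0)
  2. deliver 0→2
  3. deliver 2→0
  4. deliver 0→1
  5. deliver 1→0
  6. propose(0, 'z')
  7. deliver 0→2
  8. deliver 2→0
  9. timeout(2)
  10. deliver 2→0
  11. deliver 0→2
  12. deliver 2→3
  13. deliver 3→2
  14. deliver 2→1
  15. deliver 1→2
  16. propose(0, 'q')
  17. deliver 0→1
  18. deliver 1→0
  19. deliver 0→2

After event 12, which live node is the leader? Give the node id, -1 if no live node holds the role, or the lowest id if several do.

-1

e1 timeout(0): 0[cand,t=1,-]
e2 deliver 0→2: 2[foll,t=1,-]
e3 deliver 2→0: ·
e4 deliver 0→1: 1[foll,t=1,-]
e5 deliver 1→0: 0[lead,t=1,-]
e6 propose(0,'z'): 0[lead,t=1,z]
e7 deliver 0→2: 2[foll,t=1,z]
e8 deliver 2→0: ·
e9 timeout(2): 2[cand,t=2,z]
e10 deliver 2→0: 0[foll,t=2,z]
e11 deliver 0→2: ·
e12 deliver 2→3: 3[foll,t=2,-]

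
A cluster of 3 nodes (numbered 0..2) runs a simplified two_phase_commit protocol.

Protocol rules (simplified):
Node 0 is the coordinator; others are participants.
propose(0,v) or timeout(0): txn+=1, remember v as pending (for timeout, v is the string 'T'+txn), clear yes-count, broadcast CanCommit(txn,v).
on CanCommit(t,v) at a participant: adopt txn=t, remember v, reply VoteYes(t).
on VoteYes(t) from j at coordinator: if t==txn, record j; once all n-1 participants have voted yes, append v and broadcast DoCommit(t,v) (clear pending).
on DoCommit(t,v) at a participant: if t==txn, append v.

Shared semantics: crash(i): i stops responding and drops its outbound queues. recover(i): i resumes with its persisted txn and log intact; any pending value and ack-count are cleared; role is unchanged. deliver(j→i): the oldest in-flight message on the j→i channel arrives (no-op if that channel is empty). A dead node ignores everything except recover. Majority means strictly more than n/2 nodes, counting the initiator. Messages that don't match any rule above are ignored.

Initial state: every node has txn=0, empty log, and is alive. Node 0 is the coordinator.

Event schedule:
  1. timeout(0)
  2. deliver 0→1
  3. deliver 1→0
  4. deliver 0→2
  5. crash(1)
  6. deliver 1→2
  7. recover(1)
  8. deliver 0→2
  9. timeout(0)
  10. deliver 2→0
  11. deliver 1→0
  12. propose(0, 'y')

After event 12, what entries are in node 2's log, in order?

step 1 timeout(0): 0={coor,t=1,log=-}
step 2 deliver 0→1: 1={part,t=1,log=-}
step 3 deliver 1→0: —
step 4 deliver 0→2: 2={part,t=1,log=-}
step 5 crash(1): 1={✗part,t=1,log=-}
step 6 deliver 1→2: —
step 7 recover(1): 1={part,t=1,log=-}
step 8 deliver 0→2: —
step 9 timeout(0): 0={coor,t=2,log=-}
step 10 deliver 2→0: —
step 11 deliver 1→0: —
step 12 propose(0,'y'): 0={coor,t=3,log=-}

empty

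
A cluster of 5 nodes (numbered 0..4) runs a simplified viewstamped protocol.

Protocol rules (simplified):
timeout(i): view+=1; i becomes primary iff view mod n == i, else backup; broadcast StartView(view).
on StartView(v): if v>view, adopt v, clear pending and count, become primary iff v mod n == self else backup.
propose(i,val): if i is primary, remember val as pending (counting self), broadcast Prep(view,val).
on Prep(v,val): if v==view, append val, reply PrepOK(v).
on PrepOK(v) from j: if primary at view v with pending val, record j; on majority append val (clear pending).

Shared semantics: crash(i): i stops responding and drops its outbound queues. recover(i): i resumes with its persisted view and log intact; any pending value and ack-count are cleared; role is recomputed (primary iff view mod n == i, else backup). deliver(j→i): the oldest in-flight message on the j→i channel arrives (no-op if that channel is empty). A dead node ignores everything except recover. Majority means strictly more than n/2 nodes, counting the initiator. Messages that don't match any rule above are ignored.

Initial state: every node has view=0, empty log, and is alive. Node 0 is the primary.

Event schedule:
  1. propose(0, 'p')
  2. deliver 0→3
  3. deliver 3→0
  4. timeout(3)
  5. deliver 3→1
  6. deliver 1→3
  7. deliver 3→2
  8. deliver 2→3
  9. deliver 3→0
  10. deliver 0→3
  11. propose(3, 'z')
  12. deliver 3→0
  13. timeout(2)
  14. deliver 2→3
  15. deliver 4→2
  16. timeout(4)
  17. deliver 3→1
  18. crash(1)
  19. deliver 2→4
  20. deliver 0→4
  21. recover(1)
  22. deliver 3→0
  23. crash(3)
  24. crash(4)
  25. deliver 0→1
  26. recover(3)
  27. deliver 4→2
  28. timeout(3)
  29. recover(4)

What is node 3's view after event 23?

e1 propose(0,'p'): ·
e2 deliver 0→3: 3[back,v=0,p]
e3 deliver 3→0: ·
e4 timeout(3): 3[back,v=1,p]
e5 deliver 3→1: 1[prim,v=1,-]
e6 deliver 1→3: ·
e7 deliver 3→2: 2[back,v=1,-]
e8 deliver 2→3: ·
e9 deliver 3→0: 0[back,v=1,-]
e10 deliver 0→3: ·
e11 propose(3,'z'): ·
e12 deliver 3→0: ·
e13 timeout(2): 2[prim,v=2,-]
e14 deliver 2→3: 3[back,v=2,p]
e15 deliver 4→2: ·
e16 timeout(4): 4[back,v=1,-]
e17 deliver 3→1: ·
e18 crash(1): 1[✗prim,v=1,-]
e19 deliver 2→4: 4[back,v=2,-]
e20 deliver 0→4: ·
e21 recover(1): 1[prim,v=1,-]
e22 deliver 3→0: ·
e23 crash(3): 3[✗back,v=2,p]

2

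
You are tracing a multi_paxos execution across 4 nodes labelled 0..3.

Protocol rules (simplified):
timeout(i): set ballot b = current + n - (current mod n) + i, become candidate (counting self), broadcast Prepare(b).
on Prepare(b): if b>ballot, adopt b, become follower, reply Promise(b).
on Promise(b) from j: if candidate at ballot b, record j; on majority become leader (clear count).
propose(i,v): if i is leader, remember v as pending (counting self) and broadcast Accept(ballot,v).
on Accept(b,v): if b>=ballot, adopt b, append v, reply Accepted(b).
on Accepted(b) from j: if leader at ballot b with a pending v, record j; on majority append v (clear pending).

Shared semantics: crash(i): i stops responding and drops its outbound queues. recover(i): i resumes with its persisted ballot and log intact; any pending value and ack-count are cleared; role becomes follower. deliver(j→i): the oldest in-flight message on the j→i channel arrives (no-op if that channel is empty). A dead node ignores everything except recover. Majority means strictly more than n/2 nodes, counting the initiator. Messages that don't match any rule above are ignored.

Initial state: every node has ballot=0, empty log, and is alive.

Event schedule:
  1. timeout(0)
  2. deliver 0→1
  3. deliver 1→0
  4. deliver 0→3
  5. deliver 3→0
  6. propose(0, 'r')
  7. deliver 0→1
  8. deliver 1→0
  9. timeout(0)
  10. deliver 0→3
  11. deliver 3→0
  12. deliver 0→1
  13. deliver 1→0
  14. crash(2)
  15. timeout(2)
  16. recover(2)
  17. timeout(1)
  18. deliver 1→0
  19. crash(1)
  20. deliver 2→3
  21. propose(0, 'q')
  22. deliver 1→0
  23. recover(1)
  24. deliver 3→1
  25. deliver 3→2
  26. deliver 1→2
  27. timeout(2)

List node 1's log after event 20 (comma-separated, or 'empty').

e1 timeout(0): 0[cand,b=4,-]
e2 deliver 0→1: 1[foll,b=4,-]
e3 deliver 1→0: ·
e4 deliver 0→3: 3[foll,b=4,-]
e5 deliver 3→0: 0[lead,b=4,-]
e6 propose(0,'r'): ·
e7 deliver 0→1: 1[foll,b=4,r]
e8 deliver 1→0: ·
e9 timeout(0): 0[cand,b=8,-]
e10 deliver 0→3: 3[foll,b=4,r]
e11 deliver 3→0: ·
e12 deliver 0→1: 1[foll,b=8,r]
e13 deliver 1→0: ·
e14 crash(2): 2[✗foll,b=0,-]
e15 timeout(2): ·
e16 recover(2): 2[foll,b=0,-]
e17 timeout(1): 1[cand,b=13,r]
e18 deliver 1→0: 0[foll,b=13,-]
e19 crash(1): 1[✗cand,b=13,r]
e20 deliver 2→3: ·

r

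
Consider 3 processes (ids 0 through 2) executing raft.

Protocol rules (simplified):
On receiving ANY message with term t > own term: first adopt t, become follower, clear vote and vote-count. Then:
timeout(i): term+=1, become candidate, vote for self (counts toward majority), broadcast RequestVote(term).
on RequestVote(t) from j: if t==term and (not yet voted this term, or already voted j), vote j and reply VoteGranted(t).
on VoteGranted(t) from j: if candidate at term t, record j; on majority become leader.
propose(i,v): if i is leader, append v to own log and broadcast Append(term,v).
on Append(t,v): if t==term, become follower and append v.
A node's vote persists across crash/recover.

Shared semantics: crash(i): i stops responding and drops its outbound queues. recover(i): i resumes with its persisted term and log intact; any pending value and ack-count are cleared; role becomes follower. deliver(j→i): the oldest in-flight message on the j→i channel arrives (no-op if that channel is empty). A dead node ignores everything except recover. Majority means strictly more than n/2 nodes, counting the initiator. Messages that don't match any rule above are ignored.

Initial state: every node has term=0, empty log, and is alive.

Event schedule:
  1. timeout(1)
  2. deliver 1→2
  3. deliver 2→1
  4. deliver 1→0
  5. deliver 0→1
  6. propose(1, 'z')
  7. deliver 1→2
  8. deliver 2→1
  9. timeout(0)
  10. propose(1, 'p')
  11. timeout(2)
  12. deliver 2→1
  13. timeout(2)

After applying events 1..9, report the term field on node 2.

e1 timeout(1): 1[cand,t=1,-]
e2 deliver 1→2: 2[foll,t=1,-]
e3 deliver 2→1: 1[lead,t=1,-]
e4 deliver 1→0: 0[foll,t=1,-]
e5 deliver 0→1: ·
e6 propose(1,'z'): 1[lead,t=1,z]
e7 deliver 1→2: 2[foll,t=1,z]
e8 deliver 2→1: ·
e9 timeout(0): 0[cand,t=2,-]

1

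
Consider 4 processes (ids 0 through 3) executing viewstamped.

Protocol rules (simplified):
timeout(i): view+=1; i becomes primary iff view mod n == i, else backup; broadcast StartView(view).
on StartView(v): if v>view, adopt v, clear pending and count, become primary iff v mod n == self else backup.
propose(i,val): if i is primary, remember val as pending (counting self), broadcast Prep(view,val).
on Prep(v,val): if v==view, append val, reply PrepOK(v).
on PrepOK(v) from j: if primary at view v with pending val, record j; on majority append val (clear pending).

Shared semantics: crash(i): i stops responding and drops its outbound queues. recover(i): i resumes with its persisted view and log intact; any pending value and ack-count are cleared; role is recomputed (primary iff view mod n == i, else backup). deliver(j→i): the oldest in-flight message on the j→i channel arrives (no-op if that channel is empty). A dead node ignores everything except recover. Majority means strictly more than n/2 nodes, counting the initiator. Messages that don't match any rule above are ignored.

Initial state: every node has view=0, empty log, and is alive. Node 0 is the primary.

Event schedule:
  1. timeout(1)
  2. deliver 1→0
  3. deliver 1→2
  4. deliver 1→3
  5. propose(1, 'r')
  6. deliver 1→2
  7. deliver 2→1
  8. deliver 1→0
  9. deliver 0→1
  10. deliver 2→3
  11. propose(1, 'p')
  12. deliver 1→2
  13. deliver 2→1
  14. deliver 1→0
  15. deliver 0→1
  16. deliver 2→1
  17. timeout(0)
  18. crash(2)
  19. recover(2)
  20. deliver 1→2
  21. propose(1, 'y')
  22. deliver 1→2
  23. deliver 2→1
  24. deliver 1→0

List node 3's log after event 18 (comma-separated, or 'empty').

empty

1. timeout(1):  <1:prim v1 ->
2. deliver 1→0:  <0:back v1 ->
3. deliver 1→2:  <2:back v1 ->
4. deliver 1→3:  <3:back v1 ->
5. propose(1,'r'):  nop
6. deliver 1→2:  <2:back v1 r>
7. deliver 2→1:  nop
8. deliver 1→0:  <0:back v1 r>
9. deliver 0→1:  <1:prim v1 r>
10. deliver 2→3:  nop
11. propose(1,'p'):  nop
12. deliver 1→2:  <2:back v1 r,p>
13. deliver 2→1:  nop
14. deliver 1→0:  <0:back v1 r,p>
15. deliver 0→1:  <1:prim v1 r,p>
16. deliver 2→1:  nop
17. timeout(0):  <0:back v2 r,p>
18. crash(2):  <2:✗back v1 r,p>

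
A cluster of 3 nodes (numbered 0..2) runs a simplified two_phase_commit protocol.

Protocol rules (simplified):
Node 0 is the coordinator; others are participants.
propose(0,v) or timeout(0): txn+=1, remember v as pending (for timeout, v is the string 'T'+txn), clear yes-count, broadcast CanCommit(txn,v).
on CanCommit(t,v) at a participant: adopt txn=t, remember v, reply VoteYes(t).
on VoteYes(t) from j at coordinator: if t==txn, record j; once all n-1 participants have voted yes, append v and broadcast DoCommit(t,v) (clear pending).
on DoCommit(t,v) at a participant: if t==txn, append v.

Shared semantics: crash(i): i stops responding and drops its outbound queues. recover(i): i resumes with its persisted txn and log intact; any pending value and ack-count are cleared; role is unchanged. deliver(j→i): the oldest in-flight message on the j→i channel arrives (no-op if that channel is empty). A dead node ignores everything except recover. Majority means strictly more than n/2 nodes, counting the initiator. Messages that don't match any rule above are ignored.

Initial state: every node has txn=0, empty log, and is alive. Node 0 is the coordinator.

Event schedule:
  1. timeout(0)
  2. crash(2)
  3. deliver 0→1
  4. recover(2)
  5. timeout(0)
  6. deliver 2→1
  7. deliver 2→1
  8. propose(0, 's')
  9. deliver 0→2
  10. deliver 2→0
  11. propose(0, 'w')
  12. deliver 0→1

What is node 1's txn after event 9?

1

[1] timeout(0) → N0(coor t1 [-])
[2] crash(2) → N2(✗part t0 [-])
[3] deliver 0→1 → N1(part t1 [-])
[4] recover(2) → N2(part t0 [-])
[5] timeout(0) → N0(coor t2 [-])
[6] deliver 2→1 → ∅
[7] deliver 2→1 → ∅
[8] propose(0,'s') → N0(coor t3 [-])
[9] deliver 0→2 → N2(part t1 [-])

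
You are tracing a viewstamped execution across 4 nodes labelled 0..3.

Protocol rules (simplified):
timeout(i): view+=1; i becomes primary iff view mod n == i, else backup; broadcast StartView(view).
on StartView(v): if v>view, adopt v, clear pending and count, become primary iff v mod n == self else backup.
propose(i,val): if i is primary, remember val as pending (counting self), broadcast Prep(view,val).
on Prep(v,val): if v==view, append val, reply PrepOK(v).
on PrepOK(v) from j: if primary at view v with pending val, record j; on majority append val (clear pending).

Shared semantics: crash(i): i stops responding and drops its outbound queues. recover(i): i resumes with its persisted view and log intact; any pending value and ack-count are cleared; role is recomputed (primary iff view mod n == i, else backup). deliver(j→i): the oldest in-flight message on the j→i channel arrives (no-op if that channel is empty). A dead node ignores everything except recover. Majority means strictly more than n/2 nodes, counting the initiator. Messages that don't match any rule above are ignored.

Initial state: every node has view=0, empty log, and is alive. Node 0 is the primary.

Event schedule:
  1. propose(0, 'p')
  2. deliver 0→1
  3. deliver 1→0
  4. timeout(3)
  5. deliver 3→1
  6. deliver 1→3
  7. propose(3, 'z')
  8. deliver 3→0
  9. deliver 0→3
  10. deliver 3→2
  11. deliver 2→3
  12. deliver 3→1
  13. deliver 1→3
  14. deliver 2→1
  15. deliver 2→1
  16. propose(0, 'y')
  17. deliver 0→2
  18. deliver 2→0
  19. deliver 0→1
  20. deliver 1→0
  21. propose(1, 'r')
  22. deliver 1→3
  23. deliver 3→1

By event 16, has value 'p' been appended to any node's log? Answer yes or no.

[1] propose(0,'p') → ∅
[2] deliver 0→1 → N1(back v0 [p])
[3] deliver 1→0 → ∅
[4] timeout(3) → N3(back v1 [-])
[5] deliver 3→1 → N1(prim v1 [p])
[6] deliver 1→3 → ∅
[7] propose(3,'z') → ∅
[8] deliver 3→0 → N0(back v1 [-])
[9] deliver 0→3 → ∅
[10] deliver 3→2 → N2(back v1 [-])
[11] deliver 2→3 → ∅
[12] deliver 3→1 → ∅
[13] deliver 1→3 → ∅
[14] deliver 2→1 → ∅
[15] deliver 2→1 → ∅
[16] propose(0,'y') → ∅

yes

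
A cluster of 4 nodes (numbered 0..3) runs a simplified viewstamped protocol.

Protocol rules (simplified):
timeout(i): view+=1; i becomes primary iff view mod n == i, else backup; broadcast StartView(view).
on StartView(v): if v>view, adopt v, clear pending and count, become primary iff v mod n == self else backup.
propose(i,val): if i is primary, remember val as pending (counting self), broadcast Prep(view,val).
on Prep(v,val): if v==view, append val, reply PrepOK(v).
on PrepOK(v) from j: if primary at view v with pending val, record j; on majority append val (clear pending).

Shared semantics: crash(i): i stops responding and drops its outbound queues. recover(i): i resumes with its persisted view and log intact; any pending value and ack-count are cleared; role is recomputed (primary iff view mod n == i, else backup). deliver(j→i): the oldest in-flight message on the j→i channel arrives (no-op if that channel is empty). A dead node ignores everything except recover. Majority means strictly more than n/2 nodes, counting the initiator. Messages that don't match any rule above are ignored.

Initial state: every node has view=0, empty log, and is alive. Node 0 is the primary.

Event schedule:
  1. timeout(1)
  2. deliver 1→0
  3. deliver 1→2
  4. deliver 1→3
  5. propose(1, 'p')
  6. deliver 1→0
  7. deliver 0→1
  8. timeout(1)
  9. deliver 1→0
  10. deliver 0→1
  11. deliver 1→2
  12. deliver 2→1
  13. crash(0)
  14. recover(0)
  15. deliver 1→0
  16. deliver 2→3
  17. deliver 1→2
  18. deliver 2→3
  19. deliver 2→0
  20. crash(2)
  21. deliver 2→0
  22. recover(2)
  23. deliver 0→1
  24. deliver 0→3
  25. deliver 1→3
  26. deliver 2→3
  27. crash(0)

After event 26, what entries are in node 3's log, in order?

after 1 — timeout(1): n1:prim/v1/[-]
after 2 — deliver 1→0: n0:back/v1/[-]
after 3 — deliver 1→2: n2:back/v1/[-]
after 4 — deliver 1→3: n3:back/v1/[-]
after 5 — propose(1,'p'): ·
after 6 — deliver 1→0: n0:back/v1/[p]
after 7 — deliver 0→1: ·
after 8 — timeout(1): n1:back/v2/[-]
after 9 — deliver 1→0: n0:back/v2/[p]
after 10 — deliver 0→1: ·
after 11 — deliver 1→2: n2:back/v1/[p]
after 12 — deliver 2→1: ·
after 13 — crash(0): n0:✗back/v2/[p]
after 14 — recover(0): n0:back/v2/[p]
after 15 — deliver 1→0: ·
after 16 — deliver 2→3: ·
after 17 — deliver 1→2: n2:prim/v2/[p]
after 18 — deliver 2→3: ·
after 19 — deliver 2→0: ·
after 20 — crash(2): n2:✗prim/v2/[p]
after 21 — deliver 2→0: ·
after 22 — recover(2): n2:prim/v2/[p]
after 23 — deliver 0→1: ·
after 24 — deliver 0→3: ·
after 25 — deliver 1→3: n3:back/v1/[p]
after 26 — deliver 2→3: ·

p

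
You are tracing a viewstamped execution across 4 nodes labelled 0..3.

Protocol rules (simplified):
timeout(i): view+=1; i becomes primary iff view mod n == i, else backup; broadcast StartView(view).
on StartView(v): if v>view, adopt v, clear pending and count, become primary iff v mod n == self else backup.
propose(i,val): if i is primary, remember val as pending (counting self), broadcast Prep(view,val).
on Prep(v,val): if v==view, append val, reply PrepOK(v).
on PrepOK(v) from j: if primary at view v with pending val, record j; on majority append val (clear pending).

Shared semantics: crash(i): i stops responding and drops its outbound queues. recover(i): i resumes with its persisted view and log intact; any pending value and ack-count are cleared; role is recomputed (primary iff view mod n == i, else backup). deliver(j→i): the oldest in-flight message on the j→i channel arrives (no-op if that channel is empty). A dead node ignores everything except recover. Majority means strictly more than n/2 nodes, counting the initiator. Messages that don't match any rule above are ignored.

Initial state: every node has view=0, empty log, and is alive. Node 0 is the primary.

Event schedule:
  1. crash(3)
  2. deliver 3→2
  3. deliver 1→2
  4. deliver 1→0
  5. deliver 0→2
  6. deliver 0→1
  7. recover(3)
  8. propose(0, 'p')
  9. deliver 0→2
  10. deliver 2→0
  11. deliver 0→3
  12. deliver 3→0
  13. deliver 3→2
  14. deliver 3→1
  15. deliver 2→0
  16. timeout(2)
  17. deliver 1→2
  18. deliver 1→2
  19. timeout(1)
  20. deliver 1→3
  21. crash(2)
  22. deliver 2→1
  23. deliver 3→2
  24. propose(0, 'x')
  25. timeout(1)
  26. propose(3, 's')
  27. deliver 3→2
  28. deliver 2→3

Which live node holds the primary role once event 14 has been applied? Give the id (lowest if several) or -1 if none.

0

e1 crash(3): 3[✗back,v=0,-]
e2 deliver 3→2: ·
e3 deliver 1→2: ·
e4 deliver 1→0: ·
e5 deliver 0→2: ·
e6 deliver 0→1: ·
e7 recover(3): 3[back,v=0,-]
e8 propose(0,'p'): ·
e9 deliver 0→2: 2[back,v=0,p]
e10 deliver 2→0: ·
e11 deliver 0→3: 3[back,v=0,p]
e12 deliver 3→0: 0[prim,v=0,p]
e13 deliver 3→2: ·
e14 deliver 3→1: ·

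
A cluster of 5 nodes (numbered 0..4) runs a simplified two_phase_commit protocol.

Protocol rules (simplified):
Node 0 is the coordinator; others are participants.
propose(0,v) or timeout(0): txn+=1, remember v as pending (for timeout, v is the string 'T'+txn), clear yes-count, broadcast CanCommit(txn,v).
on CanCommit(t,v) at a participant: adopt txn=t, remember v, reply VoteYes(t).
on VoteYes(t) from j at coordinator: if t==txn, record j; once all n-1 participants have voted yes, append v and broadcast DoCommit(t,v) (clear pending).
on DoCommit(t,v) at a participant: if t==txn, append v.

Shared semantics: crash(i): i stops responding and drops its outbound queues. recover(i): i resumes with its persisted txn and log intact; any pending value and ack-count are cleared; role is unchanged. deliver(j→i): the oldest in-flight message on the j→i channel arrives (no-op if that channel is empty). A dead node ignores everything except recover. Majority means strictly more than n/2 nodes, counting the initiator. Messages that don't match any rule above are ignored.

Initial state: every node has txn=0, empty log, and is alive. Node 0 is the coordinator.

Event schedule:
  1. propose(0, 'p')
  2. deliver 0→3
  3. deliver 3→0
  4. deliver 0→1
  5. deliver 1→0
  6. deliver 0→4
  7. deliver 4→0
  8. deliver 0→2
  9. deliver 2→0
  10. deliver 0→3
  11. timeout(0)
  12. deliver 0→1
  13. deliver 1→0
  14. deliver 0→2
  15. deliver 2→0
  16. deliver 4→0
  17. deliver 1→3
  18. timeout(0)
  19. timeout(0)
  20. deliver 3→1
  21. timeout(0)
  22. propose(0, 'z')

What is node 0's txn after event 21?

e1 propose(0,'p'): 0[coor,t=1,-]
e2 deliver 0→3: 3[part,t=1,-]
e3 deliver 3→0: ·
e4 deliver 0→1: 1[part,t=1,-]
e5 deliver 1→0: ·
e6 deliver 0→4: 4[part,t=1,-]
e7 deliver 4→0: ·
e8 deliver 0→2: 2[part,t=1,-]
e9 deliver 2→0: 0[coor,t=1,p]
e10 deliver 0→3: 3[part,t=1,p]
e11 timeout(0): 0[coor,t=2,p]
e12 deliver 0→1: 1[part,t=1,p]
e13 deliver 1→0: ·
e14 deliver 0→2: 2[part,t=1,p]
e15 deliver 2→0: ·
e16 deliver 4→0: ·
e17 deliver 1→3: ·
e18 timeout(0): 0[coor,t=3,p]
e19 timeout(0): 0[coor,t=4,p]
e20 deliver 3→1: ·
e21 timeout(0): 0[coor,t=5,p]

5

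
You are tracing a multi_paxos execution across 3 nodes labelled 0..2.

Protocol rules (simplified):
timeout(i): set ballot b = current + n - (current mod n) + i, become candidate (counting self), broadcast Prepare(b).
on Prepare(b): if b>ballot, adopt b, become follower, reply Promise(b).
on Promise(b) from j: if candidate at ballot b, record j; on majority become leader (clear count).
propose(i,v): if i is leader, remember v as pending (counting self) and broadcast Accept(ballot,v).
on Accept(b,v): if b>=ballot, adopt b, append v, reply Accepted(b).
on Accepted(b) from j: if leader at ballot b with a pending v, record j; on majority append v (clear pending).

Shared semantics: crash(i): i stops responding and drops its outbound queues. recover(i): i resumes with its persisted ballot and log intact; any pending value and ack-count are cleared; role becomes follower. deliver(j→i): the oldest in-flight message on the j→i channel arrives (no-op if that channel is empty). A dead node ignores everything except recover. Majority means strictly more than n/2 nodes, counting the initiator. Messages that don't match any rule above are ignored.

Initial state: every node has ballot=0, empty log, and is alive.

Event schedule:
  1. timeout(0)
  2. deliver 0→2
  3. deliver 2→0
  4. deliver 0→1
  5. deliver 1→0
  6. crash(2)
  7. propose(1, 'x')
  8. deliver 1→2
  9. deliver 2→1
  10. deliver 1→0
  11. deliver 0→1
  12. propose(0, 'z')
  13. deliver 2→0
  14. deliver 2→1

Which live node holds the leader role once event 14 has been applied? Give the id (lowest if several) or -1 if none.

step 1 timeout(0): 0={cand,b=3,log=-}
step 2 deliver 0→2: 2={foll,b=3,log=-}
step 3 deliver 2→0: 0={lead,b=3,log=-}
step 4 deliver 0→1: 1={foll,b=3,log=-}
step 5 deliver 1→0: —
step 6 crash(2): 2={✗foll,b=3,log=-}
step 7 propose(1,'x'): —
step 8 deliver 1→2: —
step 9 deliver 2→1: —
step 10 deliver 1→0: —
step 11 deliver 0→1: —
step 12 propose(0,'z'): —
step 13 deliver 2→0: —
step 14 deliver 2→1: —

0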